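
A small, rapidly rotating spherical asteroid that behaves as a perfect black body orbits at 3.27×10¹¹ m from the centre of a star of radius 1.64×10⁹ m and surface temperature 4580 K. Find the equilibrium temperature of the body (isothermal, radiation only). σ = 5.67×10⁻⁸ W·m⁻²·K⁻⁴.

T ≈ 229 K

The star's surface emits σT_*⁴; at distance d the flux is S = σT_*⁴(R_*/d)².
S = 5.67×10⁻⁸·(4580)⁴·(1.64×10⁹/3.27×10¹¹)² = 627.5 W/m².
For an isothermal sphere T⁴ = (1−a)S/(4σ) = 2.767×10⁹ K⁴.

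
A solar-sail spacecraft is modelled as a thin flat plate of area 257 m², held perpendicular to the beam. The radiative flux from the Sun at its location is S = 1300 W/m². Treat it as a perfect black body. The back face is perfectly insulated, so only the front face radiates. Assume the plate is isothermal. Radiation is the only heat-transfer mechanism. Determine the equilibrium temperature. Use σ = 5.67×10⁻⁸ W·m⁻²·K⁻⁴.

T ≈ 389 K

At equilibrium, absorbed power = emitted power.
Absorbing cross-section = A = 257.0 m²; emitting surface = A = 257.0 m² (ratio 1).
S·A_cross = εσ·A_surf·T⁴  ⇒  T⁴ = S/(1σ).
T⁴ = 1.00·1300/(1·5.67×10⁻⁸) = 2.293×10¹⁰ K⁴.
T = (2.293×10¹⁰)^(1/4).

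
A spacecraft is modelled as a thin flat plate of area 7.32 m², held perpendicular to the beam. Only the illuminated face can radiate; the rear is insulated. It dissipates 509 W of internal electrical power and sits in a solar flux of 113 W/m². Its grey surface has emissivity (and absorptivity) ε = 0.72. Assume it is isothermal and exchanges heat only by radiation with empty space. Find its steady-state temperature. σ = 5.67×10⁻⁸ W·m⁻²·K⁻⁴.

T ≈ 247 K

At steady state, absorbed solar power + internal power = radiated power.
Absorbed: α·S·A_cross = 0.72·113·7.320 = 595.6 W (cross-section A).
Total input = 595.6 + 509 = 1105 W.
Radiated: εσ·A_surf·T⁴ with A_surf = A = 7.320 m².
T⁴ = 1105/(0.72·5.67×10⁻⁸·7.320) = 3.696×10⁹ K⁴.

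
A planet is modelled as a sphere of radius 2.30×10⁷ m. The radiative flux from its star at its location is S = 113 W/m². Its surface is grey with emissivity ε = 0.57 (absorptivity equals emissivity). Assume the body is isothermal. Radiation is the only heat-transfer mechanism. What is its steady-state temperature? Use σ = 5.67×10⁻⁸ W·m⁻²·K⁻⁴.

T ≈ 149 K

At equilibrium, absorbed power = emitted power.
Absorbing cross-section = πr² = 1.662×10¹⁵ m²; emitting surface = 4πr² = 6.648×10¹⁵ m² (ratio 4).
εS·A_cross = εσ·A_surf·T⁴  ⇒  T⁴ = S/(4σ)   (ε cancels).
T⁴ = 113/(4·5.67×10⁻⁸) = 4.982×10⁸ K⁴.
T = (4.982×10⁸)^(1/4).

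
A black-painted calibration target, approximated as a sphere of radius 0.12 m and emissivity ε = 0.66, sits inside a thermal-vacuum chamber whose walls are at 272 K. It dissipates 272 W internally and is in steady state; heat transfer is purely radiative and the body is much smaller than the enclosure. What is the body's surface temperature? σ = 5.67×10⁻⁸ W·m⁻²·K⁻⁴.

For a small grey body in a large enclosure, net radiated power = εσA(T⁴ − T_w⁴).
Steady state: P = εσA(T⁴ − T_w⁴) with A = 4πr² = 0.1810 m².
T⁴ = P/(εσA) + T_w⁴ = 272/(0.66·5.67×10⁻⁸·0.1810) + (272)⁴
    = 4.017×10¹⁰ + 5.474×10⁹ = 4.564×10¹⁰ K⁴.

T ≈ 462 K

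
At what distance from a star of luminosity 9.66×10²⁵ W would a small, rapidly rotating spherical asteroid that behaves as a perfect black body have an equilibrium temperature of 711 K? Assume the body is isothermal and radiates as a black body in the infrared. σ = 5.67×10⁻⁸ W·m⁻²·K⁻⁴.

d ≈ 1.15×10¹⁰ m

For an isothermal black-emitting sphere, (1−a)S·πr² = σ·4πr²·T⁴ ⇒ S = 4σT⁴/(1−a).
S = 4·5.67×10⁻⁸·(711)⁴/1.00 = 57960 W/m².
Flux falls as S = L/(4πd²), so d = √(L/(4πS)) = √(9.66×10²⁵/(4π·57960)).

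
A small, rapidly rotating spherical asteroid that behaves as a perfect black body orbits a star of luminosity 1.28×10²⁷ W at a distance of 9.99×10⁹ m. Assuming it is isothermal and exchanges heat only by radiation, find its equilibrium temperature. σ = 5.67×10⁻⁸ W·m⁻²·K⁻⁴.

First find the stellar flux at distance d: S = L/(4πd²) = 1.28×10²⁷/(4π·(9.99×10⁹)²) = 1.021×10⁶ W/m².
For an isothermal sphere, absorbed (1−a)S·πr² = emitted σ·4πr²·T⁴, so T⁴ = (1−a)S/(4σ).
T⁴ = 1.00·1.021×10⁶/(4·5.67×10⁻⁸) = 4.500×10¹² K⁴.

T ≈ 1460 K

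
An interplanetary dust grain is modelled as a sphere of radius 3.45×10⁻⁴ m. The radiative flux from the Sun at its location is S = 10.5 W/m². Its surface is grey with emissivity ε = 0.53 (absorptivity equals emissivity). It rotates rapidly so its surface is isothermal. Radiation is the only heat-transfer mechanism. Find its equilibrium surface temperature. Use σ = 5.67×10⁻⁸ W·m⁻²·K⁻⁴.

At equilibrium, absorbed power = emitted power.
Absorbing cross-section = πr² = 3.739×10⁻⁷ m²; emitting surface = 4πr² = 1.496×10⁻⁶ m² (ratio 4).
εS·A_cross = εσ·A_surf·T⁴  ⇒  T⁴ = S/(4σ)   (ε cancels).
T⁴ = 10.5/(4·5.67×10⁻⁸) = 4.630×10⁷ K⁴.
T = (4.630×10⁷)^(1/4).

T ≈ 82.5 K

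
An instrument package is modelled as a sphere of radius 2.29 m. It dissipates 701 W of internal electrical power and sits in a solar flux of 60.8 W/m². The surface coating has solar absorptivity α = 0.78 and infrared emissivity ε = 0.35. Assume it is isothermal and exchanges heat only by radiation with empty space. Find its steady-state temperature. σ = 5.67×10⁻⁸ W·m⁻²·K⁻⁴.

T ≈ 183 K

At steady state, absorbed solar power + internal power = radiated power.
Absorbed: α·S·A_cross = 0.78·60.8·16.47 = 781.3 W (cross-section πr²).
Total input = 781.3 + 701 = 1482 W.
Radiated: εσ·A_surf·T⁴ with A_surf = 4πr² = 65.90 m².
T⁴ = 1482/(0.35·5.67×10⁻⁸·65.90) = 1.133×10⁹ K⁴.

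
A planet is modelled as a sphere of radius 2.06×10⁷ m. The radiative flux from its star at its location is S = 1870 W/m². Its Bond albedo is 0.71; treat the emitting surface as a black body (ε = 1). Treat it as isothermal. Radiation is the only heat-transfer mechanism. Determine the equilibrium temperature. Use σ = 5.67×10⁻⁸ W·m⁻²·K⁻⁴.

At equilibrium, absorbed power = emitted power.
Absorbing cross-section = πr² = 1.333×10¹⁵ m²; emitting surface = 4πr² = 5.333×10¹⁵ m² (ratio 4).
(1−a)S·A_cross = εσ·A_surf·T⁴  ⇒  T⁴ = (1−a)S/(4σ).
T⁴ = 0.290·1870/(4·5.67×10⁻⁸) = 2.391×10⁹ K⁴.
T = (2.391×10⁹)^(1/4).

T ≈ 221 K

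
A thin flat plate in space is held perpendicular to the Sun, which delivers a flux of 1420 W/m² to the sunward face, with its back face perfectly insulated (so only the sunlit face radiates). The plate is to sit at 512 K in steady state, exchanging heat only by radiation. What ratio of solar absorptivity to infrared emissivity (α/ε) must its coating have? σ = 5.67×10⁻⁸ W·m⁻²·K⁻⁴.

Balance: αS·A = εσ·1A·T⁴ ⇒ α/ε = σT⁴/S.
α/ε = 5.67×10⁻⁸·(512)⁴/1420 = 5.67×10⁻⁸·6.872×10¹⁰/1420.

α/ε ≈ 2.74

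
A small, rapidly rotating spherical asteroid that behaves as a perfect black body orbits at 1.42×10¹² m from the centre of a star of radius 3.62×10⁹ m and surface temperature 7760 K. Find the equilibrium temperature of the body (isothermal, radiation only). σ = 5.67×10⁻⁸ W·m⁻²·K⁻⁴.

T ≈ 277 K

The star's surface emits σT_*⁴; at distance d the flux is S = σT_*⁴(R_*/d)².
S = 5.67×10⁻⁸·(7760)⁴·(3.62×10⁹/1.42×10¹²)² = 1336 W/m².
For an isothermal sphere T⁴ = (1−a)S/(4σ) = 5.892×10⁹ K⁴.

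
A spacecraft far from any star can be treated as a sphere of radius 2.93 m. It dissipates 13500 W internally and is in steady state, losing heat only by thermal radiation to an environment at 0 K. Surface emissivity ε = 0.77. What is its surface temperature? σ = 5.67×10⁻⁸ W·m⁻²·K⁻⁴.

T ≈ 231 K

Steady state: internal power = radiated power, P = εσA T⁴.
Radiating area A = 4πr² = 107.9 m².
T⁴ = P/(εσA) = 13500/(0.77·5.67×10⁻⁸·107.9) = 2.866×10⁹ K⁴.
T = (2.866×10⁹)^(1/4).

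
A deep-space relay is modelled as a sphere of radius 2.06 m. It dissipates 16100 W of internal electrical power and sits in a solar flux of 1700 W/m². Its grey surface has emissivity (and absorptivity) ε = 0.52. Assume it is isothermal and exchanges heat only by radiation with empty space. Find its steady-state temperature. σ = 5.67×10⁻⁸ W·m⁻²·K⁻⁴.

At steady state, absorbed solar power + internal power = radiated power.
Absorbed: α·S·A_cross = 0.52·1700·13.33 = 11790 W (cross-section πr²).
Total input = 11790 + 16100 = 27890 W.
Radiated: εσ·A_surf·T⁴ with A_surf = 4πr² = 53.33 m².
T⁴ = 27890/(0.52·5.67×10⁻⁸·53.33) = 1.774×10¹⁰ K⁴.

T ≈ 365 K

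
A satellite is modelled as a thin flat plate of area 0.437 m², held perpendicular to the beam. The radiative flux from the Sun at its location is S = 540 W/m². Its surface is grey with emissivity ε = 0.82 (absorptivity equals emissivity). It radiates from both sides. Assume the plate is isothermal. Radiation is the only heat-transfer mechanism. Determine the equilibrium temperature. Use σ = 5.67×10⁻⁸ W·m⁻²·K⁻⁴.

T ≈ 263 K

At equilibrium, absorbed power = emitted power.
Absorbing cross-section = A = 0.4370 m²; emitting surface = 2A = 0.8740 m² (ratio 2).
εS·A_cross = εσ·A_surf·T⁴  ⇒  T⁴ = S/(2σ)   (ε cancels).
T⁴ = 540/(2·5.67×10⁻⁸) = 4.762×10⁹ K⁴.
T = (4.762×10⁹)^(1/4).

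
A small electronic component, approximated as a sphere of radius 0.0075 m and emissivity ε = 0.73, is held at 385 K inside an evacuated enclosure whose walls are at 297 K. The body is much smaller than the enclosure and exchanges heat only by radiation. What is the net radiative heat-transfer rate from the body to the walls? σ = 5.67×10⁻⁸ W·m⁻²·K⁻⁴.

P_net ≈ 0.415 W

For a small grey body in a large enclosure: P_net = εσA(T_body⁴ − T_wall⁴).
A = 4πr² = 7.069×10⁻⁴ m²; T_body⁴ − T_wall⁴ = 2.197×10¹⁰ − 7.781×10⁹ = 1.419×10¹⁰ K⁴.
|P_net| = 0.73·5.67×10⁻⁸·7.069×10⁻⁴·1.419×10¹⁰.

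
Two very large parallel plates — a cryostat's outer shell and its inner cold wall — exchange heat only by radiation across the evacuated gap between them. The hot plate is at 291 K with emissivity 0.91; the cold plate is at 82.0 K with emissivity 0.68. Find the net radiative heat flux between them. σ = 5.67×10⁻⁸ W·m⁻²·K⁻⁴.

For two infinite grey parallel plates, q = σ(T₁⁴ − T₂⁴)/(1/ε₁ + 1/ε₂ − 1).
T₁⁴ − T₂⁴ = 7.171×10⁹ − 4.521×10⁷ = 7.126×10⁹ K⁴.
1/ε₁ + 1/ε₂ − 1 = 1.099 + 1.471 − 1 = 1.569.
q = 5.67×10⁻⁸ × 7.126×10⁹ / 1.569.

q ≈ 257 W/m²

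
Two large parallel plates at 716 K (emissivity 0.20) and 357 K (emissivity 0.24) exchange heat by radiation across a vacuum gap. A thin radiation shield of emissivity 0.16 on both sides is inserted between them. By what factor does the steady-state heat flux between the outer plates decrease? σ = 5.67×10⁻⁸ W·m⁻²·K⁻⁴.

Without shield: q₀ = σΔ(T⁴)/(1/ε₁+1/ε₂−1) with denominator 8.167.
With shield the two gaps are in series; the resistances add: (1/ε₁+1/ε_s−1)+(1/ε_s+1/ε₂−1) = 10.25+9.417 = 19.67.
Heat-flux ratio q₀/q = 19.67/8.167.

factor ≈ 2.41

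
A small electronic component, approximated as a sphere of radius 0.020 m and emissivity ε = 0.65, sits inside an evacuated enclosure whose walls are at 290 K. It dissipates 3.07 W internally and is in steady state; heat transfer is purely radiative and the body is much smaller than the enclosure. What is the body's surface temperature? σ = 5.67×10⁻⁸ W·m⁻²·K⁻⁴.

For a small grey body in a large enclosure, net radiated power = εσA(T⁴ − T_w⁴).
Steady state: P = εσA(T⁴ − T_w⁴) with A = 4πr² = 0.005027 m².
T⁴ = P/(εσA) + T_w⁴ = 3.07/(0.65·5.67×10⁻⁸·0.005027) + (290)⁴
    = 1.657×10¹⁰ + 7.073×10⁹ = 2.364×10¹⁰ K⁴.

T ≈ 392 K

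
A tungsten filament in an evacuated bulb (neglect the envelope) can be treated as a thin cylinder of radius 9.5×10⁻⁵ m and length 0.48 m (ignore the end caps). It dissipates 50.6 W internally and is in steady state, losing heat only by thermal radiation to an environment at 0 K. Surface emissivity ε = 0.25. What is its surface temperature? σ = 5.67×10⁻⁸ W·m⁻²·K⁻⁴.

Steady state: internal power = radiated power, P = εσA T⁴.
Radiating area A = 2πrL = 2.865×10⁻⁴ m².
T⁴ = P/(εσA) = 50.6/(0.25·5.67×10⁻⁸·2.865×10⁻⁴) = 1.246×10¹³ K⁴.
T = (1.246×10¹³)^(1/4).

T ≈ 1880 K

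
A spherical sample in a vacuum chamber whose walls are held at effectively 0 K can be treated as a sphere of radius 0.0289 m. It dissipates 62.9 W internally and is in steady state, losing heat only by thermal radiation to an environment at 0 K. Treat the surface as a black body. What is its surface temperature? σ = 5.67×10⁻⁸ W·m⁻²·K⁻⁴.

T ≈ 570 K

Steady state: internal power = radiated power, P = εσA T⁴.
Radiating area A = 4πr² = 0.01050 m².
T⁴ = P/(εσA) = 62.9/(1.0·5.67×10⁻⁸·0.01050) = 1.057×10¹¹ K⁴.
T = (1.057×10¹¹)^(1/4).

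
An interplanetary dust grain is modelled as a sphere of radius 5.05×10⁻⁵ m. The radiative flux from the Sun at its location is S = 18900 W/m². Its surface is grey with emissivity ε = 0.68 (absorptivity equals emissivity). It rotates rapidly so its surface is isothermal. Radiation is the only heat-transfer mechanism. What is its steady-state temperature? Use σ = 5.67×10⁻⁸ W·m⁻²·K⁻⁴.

At equilibrium, absorbed power = emitted power.
Absorbing cross-section = πr² = 8.012×10⁻⁹ m²; emitting surface = 4πr² = 3.205×10⁻⁸ m² (ratio 4).
εS·A_cross = εσ·A_surf·T⁴  ⇒  T⁴ = S/(4σ)   (ε cancels).
T⁴ = 18900/(4·5.67×10⁻⁸) = 8.333×10¹⁰ K⁴.
T = (8.333×10¹⁰)^(1/4).

T ≈ 537 K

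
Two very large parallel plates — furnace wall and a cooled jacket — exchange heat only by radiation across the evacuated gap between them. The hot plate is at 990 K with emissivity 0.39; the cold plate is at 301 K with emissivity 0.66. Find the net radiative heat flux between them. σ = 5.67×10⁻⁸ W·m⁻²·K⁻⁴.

For two infinite grey parallel plates, q = σ(T₁⁴ − T₂⁴)/(1/ε₁ + 1/ε₂ − 1).
T₁⁴ − T₂⁴ = 9.606×10¹¹ − 8.209×10⁹ = 9.524×10¹¹ K⁴.
1/ε₁ + 1/ε₂ − 1 = 2.564 + 1.515 − 1 = 3.079.
q = 5.67×10⁻⁸ × 9.524×10¹¹ / 3.079.

q ≈ 17500 W/m²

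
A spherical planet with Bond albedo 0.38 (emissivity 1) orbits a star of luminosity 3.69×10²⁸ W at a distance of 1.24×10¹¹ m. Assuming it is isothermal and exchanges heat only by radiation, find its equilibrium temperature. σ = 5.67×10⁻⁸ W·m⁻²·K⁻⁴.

First find the stellar flux at distance d: S = L/(4πd²) = 3.69×10²⁸/(4π·(1.24×10¹¹)²) = 1.910×10⁵ W/m².
For an isothermal sphere, absorbed (1−a)S·πr² = emitted σ·4πr²·T⁴, so T⁴ = (1−a)S/(4σ).
T⁴ = 0.620·1.910×10⁵/(4·5.67×10⁻⁸) = 5.221×10¹¹ K⁴.

T ≈ 850 K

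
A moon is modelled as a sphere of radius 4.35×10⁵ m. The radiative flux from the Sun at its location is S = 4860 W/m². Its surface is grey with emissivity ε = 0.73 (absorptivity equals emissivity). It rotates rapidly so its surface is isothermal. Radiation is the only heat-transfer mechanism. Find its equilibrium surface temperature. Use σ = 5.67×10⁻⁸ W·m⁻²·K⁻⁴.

At equilibrium, absorbed power = emitted power.
Absorbing cross-section = πr² = 5.945×10¹¹ m²; emitting surface = 4πr² = 2.378×10¹² m² (ratio 4).
εS·A_cross = εσ·A_surf·T⁴  ⇒  T⁴ = S/(4σ)   (ε cancels).
T⁴ = 4860/(4·5.67×10⁻⁸) = 2.143×10¹⁰ K⁴.
T = (2.143×10¹⁰)^(1/4).

T ≈ 383 K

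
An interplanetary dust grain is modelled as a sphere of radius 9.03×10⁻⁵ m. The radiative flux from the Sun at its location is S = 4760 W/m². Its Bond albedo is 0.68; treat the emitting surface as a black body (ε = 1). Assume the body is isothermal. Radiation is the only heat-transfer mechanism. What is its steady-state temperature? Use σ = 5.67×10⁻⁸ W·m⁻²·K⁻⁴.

T ≈ 286 K

At equilibrium, absorbed power = emitted power.
Absorbing cross-section = πr² = 2.562×10⁻⁸ m²; emitting surface = 4πr² = 1.025×10⁻⁷ m² (ratio 4).
(1−a)S·A_cross = εσ·A_surf·T⁴  ⇒  T⁴ = (1−a)S/(4σ).
T⁴ = 0.320·4760/(4·5.67×10⁻⁸) = 6.716×10⁹ K⁴.
T = (6.716×10⁹)^(1/4).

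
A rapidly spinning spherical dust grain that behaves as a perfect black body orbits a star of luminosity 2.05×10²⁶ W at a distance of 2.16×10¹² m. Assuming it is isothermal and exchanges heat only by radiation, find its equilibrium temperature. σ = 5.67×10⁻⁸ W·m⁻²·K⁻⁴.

T ≈ 62.7 K

First find the stellar flux at distance d: S = L/(4πd²) = 2.05×10²⁶/(4π·(2.16×10¹²)²) = 3.497 W/m².
For an isothermal sphere, absorbed (1−a)S·πr² = emitted σ·4πr²·T⁴, so T⁴ = (1−a)S/(4σ).
T⁴ = 1.00·3.497/(4·5.67×10⁻⁸) = 1.542×10⁷ K⁴.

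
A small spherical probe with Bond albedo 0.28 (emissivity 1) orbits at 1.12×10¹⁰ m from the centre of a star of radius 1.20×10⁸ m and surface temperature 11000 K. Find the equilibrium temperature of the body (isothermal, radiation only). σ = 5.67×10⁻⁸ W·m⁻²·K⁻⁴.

T ≈ 742 K

The star's surface emits σT_*⁴; at distance d the flux is S = σT_*⁴(R_*/d)².
S = 5.67×10⁻⁸·(11000)⁴·(1.20×10⁸/1.12×10¹⁰)² = 95300 W/m².
For an isothermal sphere T⁴ = (1−a)S/(4σ) = 3.025×10¹¹ K⁴.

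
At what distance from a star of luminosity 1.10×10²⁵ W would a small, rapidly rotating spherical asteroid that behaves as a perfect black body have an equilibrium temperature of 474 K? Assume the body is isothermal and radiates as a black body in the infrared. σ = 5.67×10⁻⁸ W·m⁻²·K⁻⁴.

d ≈ 8.74×10⁹ m

For an isothermal black-emitting sphere, (1−a)S·πr² = σ·4πr²·T⁴ ⇒ S = 4σT⁴/(1−a).
S = 4·5.67×10⁻⁸·(474)⁴/1.00 = 11450 W/m².
Flux falls as S = L/(4πd²), so d = √(L/(4πS)) = √(1.10×10²⁵/(4π·11450)).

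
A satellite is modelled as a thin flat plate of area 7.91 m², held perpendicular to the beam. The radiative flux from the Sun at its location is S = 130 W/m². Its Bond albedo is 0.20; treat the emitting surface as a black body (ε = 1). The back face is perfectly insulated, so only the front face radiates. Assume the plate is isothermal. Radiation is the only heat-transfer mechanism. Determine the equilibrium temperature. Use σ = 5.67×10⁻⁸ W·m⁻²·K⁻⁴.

At equilibrium, absorbed power = emitted power.
Absorbing cross-section = A = 7.910 m²; emitting surface = A = 7.910 m² (ratio 1).
(1−a)S·A_cross = εσ·A_surf·T⁴  ⇒  T⁴ = (1−a)S/(1σ).
T⁴ = 0.800·130/(1·5.67×10⁻⁸) = 1.834×10⁹ K⁴.
T = (1.834×10⁹)^(1/4).

T ≈ 207 K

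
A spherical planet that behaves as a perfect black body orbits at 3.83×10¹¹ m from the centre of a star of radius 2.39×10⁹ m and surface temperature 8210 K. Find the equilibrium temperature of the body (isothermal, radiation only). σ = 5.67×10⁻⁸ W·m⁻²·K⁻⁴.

T ≈ 459 K

The star's surface emits σT_*⁴; at distance d the flux is S = σT_*⁴(R_*/d)².
S = 5.67×10⁻⁸·(8210)⁴·(2.39×10⁹/3.83×10¹¹)² = 10030 W/m².
For an isothermal sphere T⁴ = (1−a)S/(4σ) = 4.423×10¹⁰ K⁴.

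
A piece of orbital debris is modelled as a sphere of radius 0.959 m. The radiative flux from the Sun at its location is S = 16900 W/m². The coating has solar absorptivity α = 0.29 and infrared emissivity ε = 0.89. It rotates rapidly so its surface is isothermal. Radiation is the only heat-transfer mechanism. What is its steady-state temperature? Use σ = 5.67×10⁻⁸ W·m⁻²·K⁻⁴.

T ≈ 395 K

At equilibrium, absorbed power = emitted power.
Absorbing cross-section = πr² = 2.889 m²; emitting surface = 4πr² = 11.56 m² (ratio 4).
αS·A_cross = εσ·A_surf·T⁴  ⇒  T⁴ = αS/(ε·4σ).
T⁴ = 0.290·16900/(0.89·4·5.67×10⁻⁸) = 2.428×10¹⁰ K⁴.
T = (2.428×10¹⁰)^(1/4).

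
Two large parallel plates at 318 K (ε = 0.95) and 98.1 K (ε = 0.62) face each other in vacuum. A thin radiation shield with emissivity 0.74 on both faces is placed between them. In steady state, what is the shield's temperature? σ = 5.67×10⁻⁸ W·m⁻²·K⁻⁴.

T_s ≈ 278 K

In steady state the net flux on the hot side equals that on the cold side.
σ(T₁⁴−T_s⁴)/D₁ = σ(T_s⁴−T₂⁴)/D₂, with D₁ = 1/ε₁+1/ε_s−1 = 1.404, D₂ = 1/ε_s+1/ε₂−1 = 1.964.
Solve for T_s⁴: T_s⁴ = (D₂·T₁⁴ + D₁·T₂⁴)/(D₁+D₂) = 6.002×10⁹ K⁴.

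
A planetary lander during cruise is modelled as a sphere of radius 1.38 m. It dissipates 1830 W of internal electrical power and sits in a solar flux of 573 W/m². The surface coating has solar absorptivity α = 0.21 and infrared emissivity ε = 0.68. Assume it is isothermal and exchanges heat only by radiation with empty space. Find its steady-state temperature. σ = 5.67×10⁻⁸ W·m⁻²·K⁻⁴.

T ≈ 229 K

At steady state, absorbed solar power + internal power = radiated power.
Absorbed: α·S·A_cross = 0.21·573·5.983 = 719.9 W (cross-section πr²).
Total input = 719.9 + 1830 = 2550 W.
Radiated: εσ·A_surf·T⁴ with A_surf = 4πr² = 23.93 m².
T⁴ = 2550/(0.68·5.67×10⁻⁸·23.93) = 2.764×10⁹ K⁴.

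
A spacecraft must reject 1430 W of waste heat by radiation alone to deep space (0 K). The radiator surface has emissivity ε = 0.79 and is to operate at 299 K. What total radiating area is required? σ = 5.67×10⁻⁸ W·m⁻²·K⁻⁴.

A ≈ 3.99 m²

P = εσA T⁴ ⇒ A = P/(εσT⁴).
T⁴ = 7.993×10⁹ K⁴.
A = 1430/(0.79 × 5.67×10⁻⁸ × 7.993×10⁹).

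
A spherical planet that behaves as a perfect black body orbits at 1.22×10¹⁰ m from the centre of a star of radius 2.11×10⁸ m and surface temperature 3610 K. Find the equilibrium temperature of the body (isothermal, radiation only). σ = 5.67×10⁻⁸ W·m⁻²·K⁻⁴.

T ≈ 336 K

The star's surface emits σT_*⁴; at distance d the flux is S = σT_*⁴(R_*/d)².
S = 5.67×10⁻⁸·(3610)⁴·(2.11×10⁸/1.22×10¹⁰)² = 2880 W/m².
For an isothermal sphere T⁴ = (1−a)S/(4σ) = 1.270×10¹⁰ K⁴.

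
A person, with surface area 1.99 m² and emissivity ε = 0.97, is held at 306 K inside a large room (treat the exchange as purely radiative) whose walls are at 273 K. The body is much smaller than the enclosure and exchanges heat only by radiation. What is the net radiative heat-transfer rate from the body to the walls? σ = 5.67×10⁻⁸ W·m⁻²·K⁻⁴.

P_net ≈ 352 W

For a small grey body in a large enclosure: P_net = εσA(T_body⁴ − T_wall⁴).
A = 1.99 m²; T_body⁴ − T_wall⁴ = 8.768×10⁹ − 5.555×10⁹ = 3.213×10⁹ K⁴.
|P_net| = 0.97·5.67×10⁻⁸·1.990·3.213×10⁹.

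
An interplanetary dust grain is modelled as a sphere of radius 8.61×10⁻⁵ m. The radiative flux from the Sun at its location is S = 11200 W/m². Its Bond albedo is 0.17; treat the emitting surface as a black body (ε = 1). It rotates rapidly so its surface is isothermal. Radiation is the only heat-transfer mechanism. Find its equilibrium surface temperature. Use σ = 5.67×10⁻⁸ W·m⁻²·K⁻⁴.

At equilibrium, absorbed power = emitted power.
Absorbing cross-section = πr² = 2.329×10⁻⁸ m²; emitting surface = 4πr² = 9.316×10⁻⁸ m² (ratio 4).
(1−a)S·A_cross = εσ·A_surf·T⁴  ⇒  T⁴ = (1−a)S/(4σ).
T⁴ = 0.830·11200/(4·5.67×10⁻⁸) = 4.099×10¹⁰ K⁴.
T = (4.099×10¹⁰)^(1/4).

T ≈ 450 K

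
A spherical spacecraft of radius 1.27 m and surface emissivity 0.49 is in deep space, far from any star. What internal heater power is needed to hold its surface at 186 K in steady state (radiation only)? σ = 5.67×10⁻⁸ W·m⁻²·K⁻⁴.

P ≈ 674 W

P = εσ·4πr²·T⁴.
4πr² = 20.27 m²; T⁴ = 1.197×10⁹ K⁴.
P = 0.49·5.67×10⁻⁸·20.27·1.197×10⁹.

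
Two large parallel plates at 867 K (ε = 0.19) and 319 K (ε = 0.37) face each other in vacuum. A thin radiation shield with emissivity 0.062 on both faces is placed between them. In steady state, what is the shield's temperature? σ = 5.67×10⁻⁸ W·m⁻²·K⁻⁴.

In steady state the net flux on the hot side equals that on the cold side.
σ(T₁⁴−T_s⁴)/D₁ = σ(T_s⁴−T₂⁴)/D₂, with D₁ = 1/ε₁+1/ε_s−1 = 20.39, D₂ = 1/ε_s+1/ε₂−1 = 17.83.
Solve for T_s⁴: T_s⁴ = (D₂·T₁⁴ + D₁·T₂⁴)/(D₁+D₂) = 2.691×10¹¹ K⁴.

T_s ≈ 720 K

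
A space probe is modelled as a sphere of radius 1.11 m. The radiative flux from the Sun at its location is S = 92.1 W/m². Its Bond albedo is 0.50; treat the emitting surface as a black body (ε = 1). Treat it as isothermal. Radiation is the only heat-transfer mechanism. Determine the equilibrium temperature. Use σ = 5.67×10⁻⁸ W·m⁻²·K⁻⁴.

At equilibrium, absorbed power = emitted power.
Absorbing cross-section = πr² = 3.871 m²; emitting surface = 4πr² = 15.48 m² (ratio 4).
(1−a)S·A_cross = εσ·A_surf·T⁴  ⇒  T⁴ = (1−a)S/(4σ).
T⁴ = 0.500·92.1/(4·5.67×10⁻⁸) = 2.030×10⁸ K⁴.
T = (2.030×10⁸)^(1/4).

T ≈ 119 K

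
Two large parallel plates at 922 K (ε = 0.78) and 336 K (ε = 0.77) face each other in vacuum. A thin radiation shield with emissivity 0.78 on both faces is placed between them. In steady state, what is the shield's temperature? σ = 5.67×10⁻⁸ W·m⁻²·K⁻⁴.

T_s ≈ 780 K

In steady state the net flux on the hot side equals that on the cold side.
σ(T₁⁴−T_s⁴)/D₁ = σ(T_s⁴−T₂⁴)/D₂, with D₁ = 1/ε₁+1/ε_s−1 = 1.564, D₂ = 1/ε_s+1/ε₂−1 = 1.581.
Solve for T_s⁴: T_s⁴ = (D₂·T₁⁴ + D₁·T₂⁴)/(D₁+D₂) = 3.696×10¹¹ K⁴.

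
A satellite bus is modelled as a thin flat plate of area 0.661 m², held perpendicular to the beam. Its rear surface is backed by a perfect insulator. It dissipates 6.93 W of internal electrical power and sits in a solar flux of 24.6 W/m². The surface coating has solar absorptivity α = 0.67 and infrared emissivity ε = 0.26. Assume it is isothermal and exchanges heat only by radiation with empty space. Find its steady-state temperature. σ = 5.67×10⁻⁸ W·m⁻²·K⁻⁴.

At steady state, absorbed solar power + internal power = radiated power.
Absorbed: α·S·A_cross = 0.67·24.6·0.6610 = 10.89 W (cross-section A).
Total input = 10.89 + 6.93 = 17.82 W.
Radiated: εσ·A_surf·T⁴ with A_surf = A = 0.6610 m².
T⁴ = 17.82/(0.26·5.67×10⁻⁸·0.6610) = 1.829×10⁹ K⁴.

T ≈ 207 K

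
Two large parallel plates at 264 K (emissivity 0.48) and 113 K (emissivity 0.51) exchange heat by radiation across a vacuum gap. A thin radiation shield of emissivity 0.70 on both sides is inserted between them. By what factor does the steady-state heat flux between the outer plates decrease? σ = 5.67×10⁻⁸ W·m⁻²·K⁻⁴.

factor ≈ 1.61

Without shield: q₀ = σΔ(T⁴)/(1/ε₁+1/ε₂−1) with denominator 3.044.
With shield the two gaps are in series; the resistances add: (1/ε₁+1/ε_s−1)+(1/ε_s+1/ε₂−1) = 2.512+2.389 = 4.901.
Heat-flux ratio q₀/q = 4.901/3.044.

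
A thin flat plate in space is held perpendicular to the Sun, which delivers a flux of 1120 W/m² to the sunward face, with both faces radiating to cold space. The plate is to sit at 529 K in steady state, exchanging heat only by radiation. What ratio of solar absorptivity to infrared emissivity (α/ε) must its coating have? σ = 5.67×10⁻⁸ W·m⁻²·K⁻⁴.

α/ε ≈ 7.93

Balance: αS·A = εσ·2A·T⁴ ⇒ α/ε = 2σT⁴/S.
α/ε = 2·5.67×10⁻⁸·(529)⁴/1120 = 2·5.67×10⁻⁸·7.831×10¹⁰/1120.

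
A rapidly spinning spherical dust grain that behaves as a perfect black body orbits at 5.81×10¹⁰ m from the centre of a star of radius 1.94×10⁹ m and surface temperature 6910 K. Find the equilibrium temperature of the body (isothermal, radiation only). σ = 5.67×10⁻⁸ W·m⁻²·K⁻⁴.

T ≈ 893 K

The star's surface emits σT_*⁴; at distance d the flux is S = σT_*⁴(R_*/d)².
S = 5.67×10⁻⁸·(6910)⁴·(1.94×10⁹/5.81×10¹⁰)² = 1.441×10⁵ W/m².
For an isothermal sphere T⁴ = (1−a)S/(4σ) = 6.355×10¹¹ K⁴.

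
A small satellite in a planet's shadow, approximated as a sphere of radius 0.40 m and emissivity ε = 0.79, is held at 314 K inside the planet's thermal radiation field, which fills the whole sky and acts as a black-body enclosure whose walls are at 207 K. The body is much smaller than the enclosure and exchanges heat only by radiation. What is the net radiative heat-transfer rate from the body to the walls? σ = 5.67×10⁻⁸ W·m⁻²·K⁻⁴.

P_net ≈ 710 W

For a small grey body in a large enclosure: P_net = εσA(T_body⁴ − T_wall⁴).
A = 4πr² = 2.011 m²; T_body⁴ − T_wall⁴ = 9.721×10⁹ − 1.836×10⁹ = 7.885×10⁹ K⁴.
|P_net| = 0.79·5.67×10⁻⁸·2.011·7.885×10⁹.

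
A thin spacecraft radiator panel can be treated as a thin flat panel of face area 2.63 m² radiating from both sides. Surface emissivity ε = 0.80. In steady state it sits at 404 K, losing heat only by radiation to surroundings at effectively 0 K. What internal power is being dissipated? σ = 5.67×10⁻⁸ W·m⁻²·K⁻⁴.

P ≈ 6360 W

Steady state: P = εσA T⁴.
A = 2·2.63 = 5.260 m²; T⁴ = (404)⁴ = 2.664×10¹⁰ K⁴.
P = 0.80 × 5.67×10⁻⁸ × 5.260 × 2.664×10¹⁰.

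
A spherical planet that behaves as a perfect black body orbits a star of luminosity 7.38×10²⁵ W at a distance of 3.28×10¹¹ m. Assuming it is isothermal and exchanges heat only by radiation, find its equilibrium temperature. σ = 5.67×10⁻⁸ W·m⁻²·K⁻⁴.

T ≈ 125 K

First find the stellar flux at distance d: S = L/(4πd²) = 7.38×10²⁵/(4π·(3.28×10¹¹)²) = 54.59 W/m².
For an isothermal sphere, absorbed (1−a)S·πr² = emitted σ·4πr²·T⁴, so T⁴ = (1−a)S/(4σ).
T⁴ = 1.00·54.59/(4·5.67×10⁻⁸) = 2.407×10⁸ K⁴.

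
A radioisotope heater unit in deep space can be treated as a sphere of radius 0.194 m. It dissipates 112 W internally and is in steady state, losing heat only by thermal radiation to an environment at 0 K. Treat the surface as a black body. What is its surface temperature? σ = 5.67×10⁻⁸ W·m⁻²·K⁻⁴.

Steady state: internal power = radiated power, P = εσA T⁴.
Radiating area A = 4πr² = 0.4729 m².
T⁴ = P/(εσA) = 112/(1.0·5.67×10⁻⁸·0.4729) = 4.177×10⁹ K⁴.
T = (4.177×10⁹)^(1/4).

T ≈ 254 K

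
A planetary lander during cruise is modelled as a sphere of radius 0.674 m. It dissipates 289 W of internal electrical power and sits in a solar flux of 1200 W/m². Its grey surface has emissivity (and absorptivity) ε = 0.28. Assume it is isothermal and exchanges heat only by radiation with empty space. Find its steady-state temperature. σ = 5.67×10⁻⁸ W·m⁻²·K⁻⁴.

At steady state, absorbed solar power + internal power = radiated power.
Absorbed: α·S·A_cross = 0.28·1200·1.427 = 479.5 W (cross-section πr²).
Total input = 479.5 + 289 = 768.5 W.
Radiated: εσ·A_surf·T⁴ with A_surf = 4πr² = 5.709 m².
T⁴ = 768.5/(0.28·5.67×10⁻⁸·5.709) = 8.480×10⁹ K⁴.

T ≈ 303 K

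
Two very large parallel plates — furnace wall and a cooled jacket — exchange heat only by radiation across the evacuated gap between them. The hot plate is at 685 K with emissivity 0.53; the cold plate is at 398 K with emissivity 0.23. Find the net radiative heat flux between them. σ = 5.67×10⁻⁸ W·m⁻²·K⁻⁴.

q ≈ 2110 W/m²

For two infinite grey parallel plates, q = σ(T₁⁴ − T₂⁴)/(1/ε₁ + 1/ε₂ − 1).
T₁⁴ − T₂⁴ = 2.202×10¹¹ − 2.509×10¹⁰ = 1.951×10¹¹ K⁴.
1/ε₁ + 1/ε₂ − 1 = 1.887 + 4.348 − 1 = 5.235.
q = 5.67×10⁻⁸ × 1.951×10¹¹ / 5.235.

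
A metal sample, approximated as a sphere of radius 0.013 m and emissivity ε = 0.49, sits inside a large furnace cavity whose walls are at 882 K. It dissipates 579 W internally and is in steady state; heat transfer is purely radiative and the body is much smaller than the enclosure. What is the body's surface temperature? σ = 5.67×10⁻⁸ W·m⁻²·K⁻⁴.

T ≈ 1800 K

For a small grey body in a large enclosure, net radiated power = εσA(T⁴ − T_w⁴).
Steady state: P = εσA(T⁴ − T_w⁴) with A = 4πr² = 0.002124 m².
T⁴ = P/(εσA) + T_w⁴ = 579/(0.49·5.67×10⁻⁸·0.002124) + (882)⁴
    = 9.813×10¹² + 6.052×10¹¹ = 1.042×10¹³ K⁴.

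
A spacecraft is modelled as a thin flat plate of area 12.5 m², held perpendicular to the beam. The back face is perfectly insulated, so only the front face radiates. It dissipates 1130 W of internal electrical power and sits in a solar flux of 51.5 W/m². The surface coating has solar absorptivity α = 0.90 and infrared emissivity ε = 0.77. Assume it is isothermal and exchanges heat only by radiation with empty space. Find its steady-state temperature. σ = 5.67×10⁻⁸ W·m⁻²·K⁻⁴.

At steady state, absorbed solar power + internal power = radiated power.
Absorbed: α·S·A_cross = 0.90·51.5·12.50 = 579.4 W (cross-section A).
Total input = 579.4 + 1130 = 1709 W.
Radiated: εσ·A_surf·T⁴ with A_surf = A = 12.50 m².
T⁴ = 1709/(0.77·5.67×10⁻⁸·12.50) = 3.132×10⁹ K⁴.

T ≈ 237 K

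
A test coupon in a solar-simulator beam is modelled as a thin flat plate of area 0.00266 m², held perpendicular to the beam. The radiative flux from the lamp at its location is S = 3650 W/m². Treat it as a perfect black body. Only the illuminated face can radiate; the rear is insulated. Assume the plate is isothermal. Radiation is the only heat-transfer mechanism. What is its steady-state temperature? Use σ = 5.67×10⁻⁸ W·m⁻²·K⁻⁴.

T ≈ 504 K

At equilibrium, absorbed power = emitted power.
Absorbing cross-section = A = 0.002660 m²; emitting surface = A = 0.002660 m² (ratio 1).
S·A_cross = εσ·A_surf·T⁴  ⇒  T⁴ = S/(1σ).
T⁴ = 1.00·3650/(1·5.67×10⁻⁸) = 6.437×10¹⁰ K⁴.
T = (6.437×10¹⁰)^(1/4).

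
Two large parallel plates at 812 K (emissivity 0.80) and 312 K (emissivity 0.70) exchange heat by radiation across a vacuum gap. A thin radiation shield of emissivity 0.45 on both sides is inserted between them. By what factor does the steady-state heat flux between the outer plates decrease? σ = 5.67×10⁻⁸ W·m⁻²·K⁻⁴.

Without shield: q₀ = σΔ(T⁴)/(1/ε₁+1/ε₂−1) with denominator 1.679.
With shield the two gaps are in series; the resistances add: (1/ε₁+1/ε_s−1)+(1/ε_s+1/ε₂−1) = 2.472+2.651 = 5.123.
Heat-flux ratio q₀/q = 5.123/1.679.

factor ≈ 3.05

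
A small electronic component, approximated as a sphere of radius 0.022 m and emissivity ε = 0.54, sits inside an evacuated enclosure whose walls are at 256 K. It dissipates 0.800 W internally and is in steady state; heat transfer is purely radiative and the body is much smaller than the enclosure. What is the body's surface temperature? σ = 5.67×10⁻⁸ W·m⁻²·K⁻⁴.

For a small grey body in a large enclosure, net radiated power = εσA(T⁴ − T_w⁴).
Steady state: P = εσA(T⁴ − T_w⁴) with A = 4πr² = 0.006082 m².
T⁴ = P/(εσA) + T_w⁴ = 0.800/(0.54·5.67×10⁻⁸·0.006082) + (256)⁴
    = 4.296×10⁹ + 4.295×10⁹ = 8.591×10⁹ K⁴.

T ≈ 304 K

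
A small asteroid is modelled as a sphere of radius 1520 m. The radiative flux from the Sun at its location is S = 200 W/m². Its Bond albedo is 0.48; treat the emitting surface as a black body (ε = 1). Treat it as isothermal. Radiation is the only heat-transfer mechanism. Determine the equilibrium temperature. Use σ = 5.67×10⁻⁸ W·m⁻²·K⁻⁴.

T ≈ 146 K

At equilibrium, absorbed power = emitted power.
Absorbing cross-section = πr² = 7.258×10⁶ m²; emitting surface = 4πr² = 2.903×10⁷ m² (ratio 4).
(1−a)S·A_cross = εσ·A_surf·T⁴  ⇒  T⁴ = (1−a)S/(4σ).
T⁴ = 0.520·200/(4·5.67×10⁻⁸) = 4.586×10⁸ K⁴.
T = (4.586×10⁸)^(1/4).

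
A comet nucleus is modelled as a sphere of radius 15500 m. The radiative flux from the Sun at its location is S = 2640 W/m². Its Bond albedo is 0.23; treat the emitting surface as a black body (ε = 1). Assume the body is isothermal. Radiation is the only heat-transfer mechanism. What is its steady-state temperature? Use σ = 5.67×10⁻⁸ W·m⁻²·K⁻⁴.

At equilibrium, absorbed power = emitted power.
Absorbing cross-section = πr² = 7.548×10⁸ m²; emitting surface = 4πr² = 3.019×10⁹ m² (ratio 4).
(1−a)S·A_cross = εσ·A_surf·T⁴  ⇒  T⁴ = (1−a)S/(4σ).
T⁴ = 0.770·2640/(4·5.67×10⁻⁸) = 8.963×10⁹ K⁴.
T = (8.963×10⁹)^(1/4).

T ≈ 308 K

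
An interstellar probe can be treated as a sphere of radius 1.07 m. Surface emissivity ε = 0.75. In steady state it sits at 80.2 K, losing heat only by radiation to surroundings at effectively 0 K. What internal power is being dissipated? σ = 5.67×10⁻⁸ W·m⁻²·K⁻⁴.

Steady state: P = εσA T⁴.
A = 4πr² = 14.39 m²; T⁴ = (80.2)⁴ = 4.137×10⁷ K⁴.
P = 0.75 × 5.67×10⁻⁸ × 14.39 × 4.137×10⁷.

P ≈ 25.3 W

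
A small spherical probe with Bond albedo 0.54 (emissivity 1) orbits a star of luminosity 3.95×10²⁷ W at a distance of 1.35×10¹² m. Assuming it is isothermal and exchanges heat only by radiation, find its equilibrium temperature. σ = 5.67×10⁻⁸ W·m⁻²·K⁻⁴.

First find the stellar flux at distance d: S = L/(4πd²) = 3.95×10²⁷/(4π·(1.35×10¹²)²) = 172.5 W/m².
For an isothermal sphere, absorbed (1−a)S·πr² = emitted σ·4πr²·T⁴, so T⁴ = (1−a)S/(4σ).
T⁴ = 0.460·172.5/(4·5.67×10⁻⁸) = 3.498×10⁸ K⁴.

T ≈ 137 K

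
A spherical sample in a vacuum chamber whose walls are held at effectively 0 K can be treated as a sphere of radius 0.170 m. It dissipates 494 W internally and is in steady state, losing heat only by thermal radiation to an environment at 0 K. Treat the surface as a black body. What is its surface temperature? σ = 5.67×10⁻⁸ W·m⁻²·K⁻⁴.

T ≈ 394 K

Steady state: internal power = radiated power, P = εσA T⁴.
Radiating area A = 4πr² = 0.3632 m².
T⁴ = P/(εσA) = 494/(1.0·5.67×10⁻⁸·0.3632) = 2.399×10¹⁰ K⁴.
T = (2.399×10¹⁰)^(1/4).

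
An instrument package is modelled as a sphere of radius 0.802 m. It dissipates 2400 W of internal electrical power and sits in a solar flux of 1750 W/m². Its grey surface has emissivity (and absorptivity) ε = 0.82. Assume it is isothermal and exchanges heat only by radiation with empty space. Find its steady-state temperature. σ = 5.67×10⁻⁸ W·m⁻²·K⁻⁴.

T ≈ 345 K

At steady state, absorbed solar power + internal power = radiated power.
Absorbed: α·S·A_cross = 0.82·1750·2.021 = 2900 W (cross-section πr²).
Total input = 2900 + 2400 = 5300 W.
Radiated: εσ·A_surf·T⁴ with A_surf = 4πr² = 8.083 m².
T⁴ = 5300/(0.82·5.67×10⁻⁸·8.083) = 1.410×10¹⁰ K⁴.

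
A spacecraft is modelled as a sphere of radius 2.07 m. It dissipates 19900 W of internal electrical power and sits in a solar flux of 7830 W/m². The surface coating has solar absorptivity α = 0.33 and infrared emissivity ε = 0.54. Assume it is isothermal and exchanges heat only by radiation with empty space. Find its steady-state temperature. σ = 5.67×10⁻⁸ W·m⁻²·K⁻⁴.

At steady state, absorbed solar power + internal power = radiated power.
Absorbed: α·S·A_cross = 0.33·7830·13.46 = 34780 W (cross-section πr²).
Total input = 34780 + 19900 = 54680 W.
Radiated: εσ·A_surf·T⁴ with A_surf = 4πr² = 53.85 m².
T⁴ = 54680/(0.54·5.67×10⁻⁸·53.85) = 3.317×10¹⁰ K⁴.

T ≈ 427 K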